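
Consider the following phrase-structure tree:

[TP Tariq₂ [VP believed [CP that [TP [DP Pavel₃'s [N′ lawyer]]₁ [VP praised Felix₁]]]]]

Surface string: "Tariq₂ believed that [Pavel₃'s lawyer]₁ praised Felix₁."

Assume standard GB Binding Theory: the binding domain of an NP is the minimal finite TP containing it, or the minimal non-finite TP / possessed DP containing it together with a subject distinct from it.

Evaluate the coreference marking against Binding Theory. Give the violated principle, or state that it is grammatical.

The two coindexed NPs are *[Pavel₃'s lawyer]₁* and *Felix₁*.
*Felix₁* is an R-expression. Principle C requires it to be free everywhere.
*[Pavel₃'s lawyer]₁* c-commands it and carries the same index.
The R-expression is bound → Principle C violation.

Principle C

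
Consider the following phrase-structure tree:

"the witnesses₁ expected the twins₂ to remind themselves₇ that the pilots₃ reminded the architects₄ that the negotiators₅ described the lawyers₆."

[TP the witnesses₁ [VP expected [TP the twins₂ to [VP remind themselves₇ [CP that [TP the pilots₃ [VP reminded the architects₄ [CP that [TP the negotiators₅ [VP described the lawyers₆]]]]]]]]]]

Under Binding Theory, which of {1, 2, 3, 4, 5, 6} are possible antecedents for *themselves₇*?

*themselves* is an anaphor, so Principle A applies: it must be bound in its binding domain.
Binding domain of *themselves₇*: the embedded TP, whose subject is the twins₂.
*the witnesses₁* c-commands the anaphor but is outside its binding domain → cannot satisfy Principle A.
*the twins₂* c-commands the anaphor within its binding domain → licit binder.
*the pilots₃* does not c-command the anaphor → cannot bind it.
*the architects₄* does not c-command the anaphor → cannot bind it.
*the negotiators₅* does not c-command the anaphor → cannot bind it.
*the lawyers₆* does not c-command the anaphor → cannot bind it.

{2}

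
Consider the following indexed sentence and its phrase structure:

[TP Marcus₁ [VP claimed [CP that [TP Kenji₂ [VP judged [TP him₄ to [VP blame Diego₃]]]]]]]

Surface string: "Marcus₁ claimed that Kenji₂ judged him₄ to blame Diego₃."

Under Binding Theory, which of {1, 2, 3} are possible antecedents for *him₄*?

*him* is a pronoun, so Principle B applies: it must be free in its binding domain.
Binding domain of *him₄*: the embedded TP, whose subject is Kenji₂.
*Marcus₁* c-commands the pronoun but from outside its binding domain, and is not c-commanded by it → coindexation permitted.
*Kenji₂* c-commands the pronoun within its binding domain → coindexation would violate Principle B.
*Diego₃*: the pronoun c-commands this R-expression → coindexation would violate Principle C on *Diego₃*.

{1}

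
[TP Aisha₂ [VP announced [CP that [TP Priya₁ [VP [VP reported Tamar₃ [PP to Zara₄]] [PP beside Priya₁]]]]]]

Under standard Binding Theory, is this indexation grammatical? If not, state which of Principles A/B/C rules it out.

The two coindexed NPs are *Priya₁* (the lower occurrence) and *Priya₁* (the higher occurrence).
*Priya₁* (the lower occurrence) is an R-expression. Principle C requires it to be free everywhere.
*Priya₁* (the higher occurrence) c-commands it and carries the same index.
The R-expression is bound → Principle C violation.

Principle C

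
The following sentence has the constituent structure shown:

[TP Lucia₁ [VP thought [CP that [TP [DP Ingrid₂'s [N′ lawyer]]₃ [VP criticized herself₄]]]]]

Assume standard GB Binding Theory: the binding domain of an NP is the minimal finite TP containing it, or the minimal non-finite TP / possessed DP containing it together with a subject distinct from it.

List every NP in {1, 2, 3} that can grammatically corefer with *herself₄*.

*herself* is an anaphor, so Principle A applies: it must be bound in its binding domain.
Binding domain of *herself₄*: the embedded TP, whose subject is [Ingrid₂'s lawyer]₃.
*Lucia₁* c-commands the anaphor but is outside its binding domain → cannot satisfy Principle A.
*Ingrid₂* does not c-command the anaphor → cannot bind it.
*[Ingrid₂'s lawyer]₃* c-commands the anaphor within its binding domain → licit binder.

{3}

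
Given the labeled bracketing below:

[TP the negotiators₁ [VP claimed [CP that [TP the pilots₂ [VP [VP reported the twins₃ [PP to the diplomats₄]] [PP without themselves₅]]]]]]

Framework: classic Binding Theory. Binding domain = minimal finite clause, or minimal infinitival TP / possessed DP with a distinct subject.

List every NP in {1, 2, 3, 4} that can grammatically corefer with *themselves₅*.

{2}

*themselves* is an anaphor, so Principle A applies: it must be bound in its binding domain.
Binding domain of *themselves₅*: the embedded TP, whose subject is the pilots₂.
*the negotiators₁* c-commands the anaphor but is outside its binding domain → cannot satisfy Principle A.
*the pilots₂* c-commands the anaphor within its binding domain → licit binder.
*the twins₃* does not c-command the anaphor → cannot bind it.
*the diplomats₄* does not c-command the anaphor → cannot bind it.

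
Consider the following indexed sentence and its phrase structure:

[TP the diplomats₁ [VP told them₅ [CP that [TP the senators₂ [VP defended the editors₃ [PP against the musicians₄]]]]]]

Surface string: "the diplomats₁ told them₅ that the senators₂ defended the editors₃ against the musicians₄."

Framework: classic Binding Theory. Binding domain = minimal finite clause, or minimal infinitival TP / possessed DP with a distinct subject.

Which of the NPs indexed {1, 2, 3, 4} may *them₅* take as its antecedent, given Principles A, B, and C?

none

*them* is a pronoun, so Principle B applies: it must be free in its binding domain.
Binding domain of *them₅*: the matrix TP, whose subject is the diplomats₁.
*the diplomats₁* c-commands the pronoun within its binding domain → coindexation would violate Principle B.
*the senators₂*: the pronoun c-commands this R-expression → coindexation would violate Principle C on *the senators₂*.
*the editors₃*: the pronoun c-commands this R-expression → coindexation would violate Principle C on *the editors₃*.
*the musicians₄*: the pronoun c-commands this R-expression → coindexation would violate Principle C on *the musicians₄*.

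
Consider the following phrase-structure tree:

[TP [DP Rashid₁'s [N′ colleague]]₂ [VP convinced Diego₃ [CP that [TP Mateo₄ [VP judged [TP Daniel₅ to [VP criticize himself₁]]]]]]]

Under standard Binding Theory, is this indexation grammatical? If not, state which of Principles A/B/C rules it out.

The two coindexed NPs are *Rashid₁* and *himself₁*.
*himself₁* is an anaphor. Principle A requires it to be bound within its binding domain — the embedded TP, whose subject is Daniel₅.
Within that domain it is c-commanded by *Daniel₅*, which does not share its index.
*Rashid₁* does not c-command the anaphor at all.
The anaphor is unbound in its domain → Principle A violation.

Principle A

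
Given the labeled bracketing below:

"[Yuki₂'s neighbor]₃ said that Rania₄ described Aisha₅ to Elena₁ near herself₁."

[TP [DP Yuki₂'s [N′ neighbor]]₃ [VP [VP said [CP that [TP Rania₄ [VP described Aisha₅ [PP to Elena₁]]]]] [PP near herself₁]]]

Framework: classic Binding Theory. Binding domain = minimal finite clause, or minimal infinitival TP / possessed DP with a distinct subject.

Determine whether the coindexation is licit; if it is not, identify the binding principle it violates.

The two coindexed NPs are *Elena₁* and *herself₁*.
*herself₁* is an anaphor. Principle A requires it to be bound within its binding domain — the matrix TP, whose subject is [Yuki₂'s neighbor]₃.
Within that domain it is c-commanded by *[Yuki₂'s neighbor]₃*, which does not share its index.
*Elena₁* does not c-command the anaphor at all.
The anaphor is unbound in its domain → Principle A violation.

Principle A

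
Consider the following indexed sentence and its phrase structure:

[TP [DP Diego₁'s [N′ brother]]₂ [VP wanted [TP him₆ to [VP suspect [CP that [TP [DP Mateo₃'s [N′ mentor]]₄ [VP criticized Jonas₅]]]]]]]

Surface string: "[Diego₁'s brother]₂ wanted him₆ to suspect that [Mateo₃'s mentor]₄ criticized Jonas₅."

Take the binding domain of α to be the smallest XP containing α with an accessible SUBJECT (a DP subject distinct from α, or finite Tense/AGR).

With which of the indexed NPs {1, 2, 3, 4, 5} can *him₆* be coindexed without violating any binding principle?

*him* is a pronoun, so Principle B applies: it must be free in its binding domain.
Binding domain of *him₆*: the matrix TP, whose subject is [Diego₁'s brother]₂.
*Diego₁* and the pronoun do not c-command one another → neither Principle B nor Principle C is at stake; coindexation permitted.
*[Diego₁'s brother]₂* c-commands the pronoun within its binding domain → coindexation would violate Principle B.
*Mateo₃*: the pronoun c-commands this R-expression → coindexation would violate Principle C on *Mateo₃*.
*[Mateo₃'s mentor]₄*: the pronoun c-commands this R-expression → coindexation would violate Principle C on *[Mateo₃'s mentor]₄*.
*Jonas₅*: the pronoun c-commands this R-expression → coindexation would violate Principle C on *Jonas₅*.

{1}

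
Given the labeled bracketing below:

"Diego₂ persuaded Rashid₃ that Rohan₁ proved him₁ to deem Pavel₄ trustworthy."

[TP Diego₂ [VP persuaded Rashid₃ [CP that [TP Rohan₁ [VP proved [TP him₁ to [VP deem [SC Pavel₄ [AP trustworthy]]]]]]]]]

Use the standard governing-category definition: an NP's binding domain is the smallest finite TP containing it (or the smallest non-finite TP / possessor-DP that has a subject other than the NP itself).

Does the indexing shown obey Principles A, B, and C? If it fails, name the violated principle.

Principle B

The two coindexed NPs are *Rohan₁* and *him₁*.
*him₁* is a pronoun. Its binding domain is the embedded TP, whose subject is Rohan₁.
*Rohan₁* c-commands it within that domain and carries the same index.
The pronoun is locally bound → Principle B violation.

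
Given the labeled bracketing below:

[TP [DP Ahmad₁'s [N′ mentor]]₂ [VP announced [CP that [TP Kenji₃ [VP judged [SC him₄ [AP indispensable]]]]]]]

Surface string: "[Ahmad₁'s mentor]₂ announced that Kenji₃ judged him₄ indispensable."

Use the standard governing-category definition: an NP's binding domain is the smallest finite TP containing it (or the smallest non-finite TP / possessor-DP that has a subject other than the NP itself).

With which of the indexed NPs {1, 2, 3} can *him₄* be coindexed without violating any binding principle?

{1, 2}

*him* is a pronoun, so Principle B applies: it must be free in its binding domain.
Binding domain of *him₄*: the embedded TP, whose subject is Kenji₃.
*Ahmad₁* and the pronoun do not c-command one another → neither Principle B nor Principle C is at stake; coindexation permitted.
*[Ahmad₁'s mentor]₂* c-commands the pronoun but from outside its binding domain, and is not c-commanded by it → coindexation permitted.
*Kenji₃* c-commands the pronoun within its binding domain → coindexation would violate Principle B.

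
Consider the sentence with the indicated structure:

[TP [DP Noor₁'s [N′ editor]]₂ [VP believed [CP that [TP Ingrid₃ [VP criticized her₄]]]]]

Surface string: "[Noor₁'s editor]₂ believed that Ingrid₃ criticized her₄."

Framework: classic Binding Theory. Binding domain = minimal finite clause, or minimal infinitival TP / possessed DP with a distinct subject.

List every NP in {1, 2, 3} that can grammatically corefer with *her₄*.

{1, 2}

*her* is a pronoun, so Principle B applies: it must be free in its binding domain.
Binding domain of *her₄*: the embedded TP, whose subject is Ingrid₃.
*Noor₁* and the pronoun do not c-command one another → neither Principle B nor Principle C is at stake; coindexation permitted.
*[Noor₁'s editor]₂* c-commands the pronoun but from outside its binding domain, and is not c-commanded by it → coindexation permitted.
*Ingrid₃* c-commands the pronoun within its binding domain → coindexation would violate Principle B.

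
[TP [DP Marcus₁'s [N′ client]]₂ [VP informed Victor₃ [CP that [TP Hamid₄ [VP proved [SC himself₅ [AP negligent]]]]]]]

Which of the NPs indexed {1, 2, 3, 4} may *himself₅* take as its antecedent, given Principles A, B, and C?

*himself* is an anaphor, so Principle A applies: it must be bound in its binding domain.
Binding domain of *himself₅*: the embedded TP, whose subject is Hamid₄.
*Marcus₁* does not c-command the anaphor → cannot bind it.
*[Marcus₁'s client]₂* c-commands the anaphor but is outside its binding domain → cannot satisfy Principle A.
*Victor₃* c-commands the anaphor but is outside its binding domain → cannot satisfy Principle A.
*Hamid₄* c-commands the anaphor within its binding domain → licit binder.

{4}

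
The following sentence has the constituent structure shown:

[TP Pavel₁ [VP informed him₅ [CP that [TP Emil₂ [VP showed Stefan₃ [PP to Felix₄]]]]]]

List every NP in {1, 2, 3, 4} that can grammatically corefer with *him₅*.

none

*him* is a pronoun, so Principle B applies: it must be free in its binding domain.
Binding domain of *him₅*: the matrix TP, whose subject is Pavel₁.
*Pavel₁* c-commands the pronoun within its binding domain → coindexation would violate Principle B.
*Emil₂*: the pronoun c-commands this R-expression → coindexation would violate Principle C on *Emil₂*.
*Stefan₃*: the pronoun c-commands this R-expression → coindexation would violate Principle C on *Stefan₃*.
*Felix₄*: the pronoun c-commands this R-expression → coindexation would violate Principle C on *Felix₄*.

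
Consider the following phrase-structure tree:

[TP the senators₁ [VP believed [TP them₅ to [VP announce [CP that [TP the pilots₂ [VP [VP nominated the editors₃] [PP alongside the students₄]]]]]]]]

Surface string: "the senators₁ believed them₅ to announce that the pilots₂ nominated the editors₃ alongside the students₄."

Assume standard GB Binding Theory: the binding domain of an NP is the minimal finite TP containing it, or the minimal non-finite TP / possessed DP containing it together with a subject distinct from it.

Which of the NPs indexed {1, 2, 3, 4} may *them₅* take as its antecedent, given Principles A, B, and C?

none

*them* is a pronoun, so Principle B applies: it must be free in its binding domain.
Binding domain of *them₅*: the matrix TP, whose subject is the senators₁.
*the senators₁* c-commands the pronoun within its binding domain → coindexation would violate Principle B.
*the pilots₂*: the pronoun c-commands this R-expression → coindexation would violate Principle C on *the pilots₂*.
*the editors₃*: the pronoun c-commands this R-expression → coindexation would violate Principle C on *the editors₃*.
*the students₄*: the pronoun c-commands this R-expression → coindexation would violate Principle C on *the students₄*.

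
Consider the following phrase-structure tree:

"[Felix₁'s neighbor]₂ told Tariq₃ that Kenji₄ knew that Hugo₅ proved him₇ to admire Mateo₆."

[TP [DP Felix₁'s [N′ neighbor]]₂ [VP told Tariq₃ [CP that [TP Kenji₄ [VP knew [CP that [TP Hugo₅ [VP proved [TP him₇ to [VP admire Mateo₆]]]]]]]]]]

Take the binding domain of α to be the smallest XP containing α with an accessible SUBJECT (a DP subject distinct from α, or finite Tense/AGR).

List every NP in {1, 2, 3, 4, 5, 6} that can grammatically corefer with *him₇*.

{1, 2, 3, 4}

*him* is a pronoun, so Principle B applies: it must be free in its binding domain.
Binding domain of *him₇*: the embedded TP, whose subject is Hugo₅.
*Felix₁* and the pronoun do not c-command one another → neither Principle B nor Principle C is at stake; coindexation permitted.
*[Felix₁'s neighbor]₂* c-commands the pronoun but from outside its binding domain, and is not c-commanded by it → coindexation permitted.
*Tariq₃* c-commands the pronoun but from outside its binding domain, and is not c-commanded by it → coindexation permitted.
*Kenji₄* c-commands the pronoun but from outside its binding domain, and is not c-commanded by it → coindexation permitted.
*Hugo₅* c-commands the pronoun within its binding domain → coindexation would violate Principle B.
*Mateo₆*: the pronoun c-commands this R-expression → coindexation would violate Principle C on *Mateo₆*.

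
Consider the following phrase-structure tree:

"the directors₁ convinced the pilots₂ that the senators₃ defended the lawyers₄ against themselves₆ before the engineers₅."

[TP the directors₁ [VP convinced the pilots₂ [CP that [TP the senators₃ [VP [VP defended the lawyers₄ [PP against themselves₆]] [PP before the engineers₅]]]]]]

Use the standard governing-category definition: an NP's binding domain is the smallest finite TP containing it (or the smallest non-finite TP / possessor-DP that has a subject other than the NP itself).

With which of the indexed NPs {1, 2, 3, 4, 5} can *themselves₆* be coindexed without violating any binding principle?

{3, 4}

*themselves* is an anaphor, so Principle A applies: it must be bound in its binding domain.
Binding domain of *themselves₆*: the embedded TP, whose subject is the senators₃.
*the directors₁* c-commands the anaphor but is outside its binding domain → cannot satisfy Principle A.
*the pilots₂* c-commands the anaphor but is outside its binding domain → cannot satisfy Principle A.
*the senators₃* c-commands the anaphor within its binding domain → licit binder.
*the lawyers₄* c-commands the anaphor within its binding domain → licit binder.
*the engineers₅* does not c-command the anaphor → cannot bind it.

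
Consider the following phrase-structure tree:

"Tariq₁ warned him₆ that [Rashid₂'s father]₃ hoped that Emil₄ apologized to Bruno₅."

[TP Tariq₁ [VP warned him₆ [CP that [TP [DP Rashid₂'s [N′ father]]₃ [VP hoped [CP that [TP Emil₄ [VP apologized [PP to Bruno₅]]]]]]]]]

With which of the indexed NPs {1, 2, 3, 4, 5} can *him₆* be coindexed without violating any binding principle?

none

*him* is a pronoun, so Principle B applies: it must be free in its binding domain.
Binding domain of *him₆*: the matrix TP, whose subject is Tariq₁.
*Tariq₁* c-commands the pronoun within its binding domain → coindexation would violate Principle B.
*Rashid₂*: the pronoun c-commands this R-expression → coindexation would violate Principle C on *Rashid₂*.
*[Rashid₂'s father]₃*: the pronoun c-commands this R-expression → coindexation would violate Principle C on *[Rashid₂'s father]₃*.
*Emil₄*: the pronoun c-commands this R-expression → coindexation would violate Principle C on *Emil₄*.
*Bruno₅*: the pronoun c-commands this R-expression → coindexation would violate Principle C on *Bruno₅*.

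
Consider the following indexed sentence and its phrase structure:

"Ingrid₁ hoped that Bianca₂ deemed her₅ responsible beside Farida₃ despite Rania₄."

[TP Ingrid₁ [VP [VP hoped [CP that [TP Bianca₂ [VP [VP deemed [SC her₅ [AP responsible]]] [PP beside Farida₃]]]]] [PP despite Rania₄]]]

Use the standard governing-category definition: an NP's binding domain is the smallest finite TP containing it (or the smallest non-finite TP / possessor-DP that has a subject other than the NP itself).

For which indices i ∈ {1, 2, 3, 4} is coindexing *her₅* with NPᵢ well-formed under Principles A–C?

{1, 3, 4}

*her* is a pronoun, so Principle B applies: it must be free in its binding domain.
Binding domain of *her₅*: the embedded TP, whose subject is Bianca₂.
*Ingrid₁* c-commands the pronoun but from outside its binding domain, and is not c-commanded by it → coindexation permitted.
*Bianca₂* c-commands the pronoun within its binding domain → coindexation would violate Principle B.
*Farida₃* and the pronoun do not c-command one another → neither Principle B nor Principle C is at stake; coindexation permitted.
*Rania₄* and the pronoun do not c-command one another → neither Principle B nor Principle C is at stake; coindexation permitted.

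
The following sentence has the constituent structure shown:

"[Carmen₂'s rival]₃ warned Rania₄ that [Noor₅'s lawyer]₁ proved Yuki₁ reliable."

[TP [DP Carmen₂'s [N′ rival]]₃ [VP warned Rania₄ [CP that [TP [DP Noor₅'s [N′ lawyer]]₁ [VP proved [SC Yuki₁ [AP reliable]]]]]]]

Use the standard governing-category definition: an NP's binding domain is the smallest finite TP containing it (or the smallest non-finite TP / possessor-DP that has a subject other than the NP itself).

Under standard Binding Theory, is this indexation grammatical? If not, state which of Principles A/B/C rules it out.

The two coindexed NPs are *[Noor₅'s lawyer]₁* and *Yuki₁*.
*Yuki₁* is an R-expression. Principle C requires it to be free everywhere.
*[Noor₅'s lawyer]₁* c-commands it and carries the same index.
The R-expression is bound → Principle C violation.

Principle C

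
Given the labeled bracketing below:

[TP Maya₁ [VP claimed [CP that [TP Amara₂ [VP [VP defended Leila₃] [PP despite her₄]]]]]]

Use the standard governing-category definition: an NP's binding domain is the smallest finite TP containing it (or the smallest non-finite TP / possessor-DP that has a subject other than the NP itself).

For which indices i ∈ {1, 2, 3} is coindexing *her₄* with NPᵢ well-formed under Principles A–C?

*her* is a pronoun, so Principle B applies: it must be free in its binding domain.
Binding domain of *her₄*: the embedded TP, whose subject is Amara₂.
*Maya₁* c-commands the pronoun but from outside its binding domain, and is not c-commanded by it → coindexation permitted.
*Amara₂* c-commands the pronoun within its binding domain → coindexation would violate Principle B.
*Leila₃* and the pronoun do not c-command one another → neither Principle B nor Principle C is at stake; coindexation permitted.

{1, 3}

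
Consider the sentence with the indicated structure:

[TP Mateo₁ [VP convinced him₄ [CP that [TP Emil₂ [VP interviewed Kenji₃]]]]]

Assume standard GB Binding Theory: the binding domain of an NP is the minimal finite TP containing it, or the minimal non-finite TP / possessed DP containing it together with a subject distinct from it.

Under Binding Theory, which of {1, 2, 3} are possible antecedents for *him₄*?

none

*him* is a pronoun, so Principle B applies: it must be free in its binding domain.
Binding domain of *him₄*: the matrix TP, whose subject is Mateo₁.
*Mateo₁* c-commands the pronoun within its binding domain → coindexation would violate Principle B.
*Emil₂*: the pronoun c-commands this R-expression → coindexation would violate Principle C on *Emil₂*.
*Kenji₃*: the pronoun c-commands this R-expression → coindexation would violate Principle C on *Kenji₃*.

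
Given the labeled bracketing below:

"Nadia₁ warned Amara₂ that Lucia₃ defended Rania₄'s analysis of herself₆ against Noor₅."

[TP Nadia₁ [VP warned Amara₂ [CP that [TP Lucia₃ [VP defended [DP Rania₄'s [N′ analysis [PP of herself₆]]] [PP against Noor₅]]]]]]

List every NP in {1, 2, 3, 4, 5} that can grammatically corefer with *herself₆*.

{4}

*herself* is an anaphor, so Principle A applies: it must be bound in its binding domain.
Binding domain of *herself₆*: the possessed DP, whose subject is Rania₄.
*Nadia₁* c-commands the anaphor but is outside its binding domain → cannot satisfy Principle A.
*Amara₂* c-commands the anaphor but is outside its binding domain → cannot satisfy Principle A.
*Lucia₃* c-commands the anaphor but is outside its binding domain → cannot satisfy Principle A.
*Rania₄* c-commands the anaphor within its binding domain → licit binder.
*Noor₅* does not c-command the anaphor → cannot bind it.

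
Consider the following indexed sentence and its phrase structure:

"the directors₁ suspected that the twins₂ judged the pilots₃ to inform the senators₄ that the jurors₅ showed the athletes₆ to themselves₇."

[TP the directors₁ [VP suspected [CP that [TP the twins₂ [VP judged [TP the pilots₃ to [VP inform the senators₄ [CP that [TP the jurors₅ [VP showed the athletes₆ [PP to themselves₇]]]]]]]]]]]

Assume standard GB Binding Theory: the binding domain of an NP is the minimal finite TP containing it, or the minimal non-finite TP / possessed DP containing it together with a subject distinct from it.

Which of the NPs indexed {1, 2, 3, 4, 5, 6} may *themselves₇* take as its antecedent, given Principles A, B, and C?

*themselves* is an anaphor, so Principle A applies: it must be bound in its binding domain.
Binding domain of *themselves₇*: the embedded TP, whose subject is the jurors₅.
*the directors₁* c-commands the anaphor but is outside its binding domain → cannot satisfy Principle A.
*the twins₂* c-commands the anaphor but is outside its binding domain → cannot satisfy Principle A.
*the pilots₃* c-commands the anaphor but is outside its binding domain → cannot satisfy Principle A.
*the senators₄* c-commands the anaphor but is outside its binding domain → cannot satisfy Principle A.
*the jurors₅* c-commands the anaphor within its binding domain → licit binder.
*the athletes₆* c-commands the anaphor within its binding domain → licit binder.

{5, 6}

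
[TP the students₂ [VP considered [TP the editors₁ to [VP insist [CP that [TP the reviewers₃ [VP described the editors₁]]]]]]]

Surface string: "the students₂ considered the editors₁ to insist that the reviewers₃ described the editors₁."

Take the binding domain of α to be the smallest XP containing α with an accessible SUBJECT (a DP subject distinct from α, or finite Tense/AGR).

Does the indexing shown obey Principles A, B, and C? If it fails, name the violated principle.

Principle C

The two coindexed NPs are *the editors₁* (the higher occurrence) and *the editors₁* (the lower occurrence).
*the editors₁* (the lower occurrence) is an R-expression. Principle C requires it to be free everywhere.
*the editors₁* (the higher occurrence) c-commands it and carries the same index.
The R-expression is bound → Principle C violation.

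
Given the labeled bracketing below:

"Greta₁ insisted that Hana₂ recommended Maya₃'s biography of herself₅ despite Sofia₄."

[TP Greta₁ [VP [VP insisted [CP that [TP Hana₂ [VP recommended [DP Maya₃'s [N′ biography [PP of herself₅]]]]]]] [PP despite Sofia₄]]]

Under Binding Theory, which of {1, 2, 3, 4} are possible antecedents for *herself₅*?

*herself* is an anaphor, so Principle A applies: it must be bound in its binding domain.
Binding domain of *herself₅*: the possessed DP, whose subject is Maya₃.
*Greta₁* c-commands the anaphor but is outside its binding domain → cannot satisfy Principle A.
*Hana₂* c-commands the anaphor but is outside its binding domain → cannot satisfy Principle A.
*Maya₃* c-commands the anaphor within its binding domain → licit binder.
*Sofia₄* does not c-command the anaphor → cannot bind it.

{3}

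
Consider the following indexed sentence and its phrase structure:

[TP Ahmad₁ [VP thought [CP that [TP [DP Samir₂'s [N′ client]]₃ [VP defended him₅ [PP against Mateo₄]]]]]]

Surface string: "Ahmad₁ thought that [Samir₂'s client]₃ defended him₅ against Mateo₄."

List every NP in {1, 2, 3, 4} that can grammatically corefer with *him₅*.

{1, 2}

*him* is a pronoun, so Principle B applies: it must be free in its binding domain.
Binding domain of *him₅*: the embedded TP, whose subject is [Samir₂'s client]₃.
*Ahmad₁* c-commands the pronoun but from outside its binding domain, and is not c-commanded by it → coindexation permitted.
*Samir₂* and the pronoun do not c-command one another → neither Principle B nor Principle C is at stake; coindexation permitted.
*[Samir₂'s client]₃* c-commands the pronoun within its binding domain → coindexation would violate Principle B.
*Mateo₄*: the pronoun c-commands this R-expression → coindexation would violate Principle C on *Mateo₄*.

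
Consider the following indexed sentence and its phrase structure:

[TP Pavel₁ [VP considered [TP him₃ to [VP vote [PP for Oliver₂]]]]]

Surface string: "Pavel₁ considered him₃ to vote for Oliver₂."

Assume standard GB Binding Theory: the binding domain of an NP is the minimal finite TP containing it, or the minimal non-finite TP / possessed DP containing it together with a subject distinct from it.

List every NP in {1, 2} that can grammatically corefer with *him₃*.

*him* is a pronoun, so Principle B applies: it must be free in its binding domain.
Binding domain of *him₃*: the matrix TP, whose subject is Pavel₁.
*Pavel₁* c-commands the pronoun within its binding domain → coindexation would violate Principle B.
*Oliver₂*: the pronoun c-commands this R-expression → coindexation would violate Principle C on *Oliver₂*.

none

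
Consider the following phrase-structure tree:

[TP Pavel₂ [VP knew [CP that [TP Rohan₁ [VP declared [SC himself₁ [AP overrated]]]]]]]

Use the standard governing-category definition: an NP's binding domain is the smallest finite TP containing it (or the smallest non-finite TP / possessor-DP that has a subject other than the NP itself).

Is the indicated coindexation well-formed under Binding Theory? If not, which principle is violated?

The two coindexed NPs are *Rohan₁* and *himself₁*.
*himself₁* is an anaphor; its binding domain is the embedded TP, whose subject is Rohan₁. *Rohan₁* c-commands it within that domain and shares its index, so Principle A is satisfied.
*Rohan₁* is an R-expression; *himself₁* does not c-command it, and no other NP shares its index, so Principle C is satisfied.
All principles are respected.

grammatical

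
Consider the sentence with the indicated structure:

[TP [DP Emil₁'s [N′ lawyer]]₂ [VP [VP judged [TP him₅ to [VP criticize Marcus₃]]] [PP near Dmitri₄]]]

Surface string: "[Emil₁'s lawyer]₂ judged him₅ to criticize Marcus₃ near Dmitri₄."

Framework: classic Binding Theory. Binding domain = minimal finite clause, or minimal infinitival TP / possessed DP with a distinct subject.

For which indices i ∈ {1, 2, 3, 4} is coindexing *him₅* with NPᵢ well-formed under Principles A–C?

*him* is a pronoun, so Principle B applies: it must be free in its binding domain.
Binding domain of *him₅*: the matrix TP, whose subject is [Emil₁'s lawyer]₂.
*Emil₁* and the pronoun do not c-command one another → neither Principle B nor Principle C is at stake; coindexation permitted.
*[Emil₁'s lawyer]₂* c-commands the pronoun within its binding domain → coindexation would violate Principle B.
*Marcus₃*: the pronoun c-commands this R-expression → coindexation would violate Principle C on *Marcus₃*.
*Dmitri₄* and the pronoun do not c-command one another → neither Principle B nor Principle C is at stake; coindexation permitted.

{1, 4}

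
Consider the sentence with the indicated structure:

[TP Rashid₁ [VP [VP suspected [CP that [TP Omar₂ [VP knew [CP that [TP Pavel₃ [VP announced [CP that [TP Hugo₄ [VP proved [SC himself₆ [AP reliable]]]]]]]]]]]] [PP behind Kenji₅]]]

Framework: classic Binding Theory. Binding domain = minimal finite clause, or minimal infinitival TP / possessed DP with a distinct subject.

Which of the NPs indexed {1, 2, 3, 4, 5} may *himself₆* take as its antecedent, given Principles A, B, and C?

*himself* is an anaphor, so Principle A applies: it must be bound in its binding domain.
Binding domain of *himself₆*: the embedded TP, whose subject is Hugo₄.
*Rashid₁* c-commands the anaphor but is outside its binding domain → cannot satisfy Principle A.
*Omar₂* c-commands the anaphor but is outside its binding domain → cannot satisfy Principle A.
*Pavel₃* c-commands the anaphor but is outside its binding domain → cannot satisfy Principle A.
*Hugo₄* c-commands the anaphor within its binding domain → licit binder.
*Kenji₅* does not c-command the anaphor → cannot bind it.

{4}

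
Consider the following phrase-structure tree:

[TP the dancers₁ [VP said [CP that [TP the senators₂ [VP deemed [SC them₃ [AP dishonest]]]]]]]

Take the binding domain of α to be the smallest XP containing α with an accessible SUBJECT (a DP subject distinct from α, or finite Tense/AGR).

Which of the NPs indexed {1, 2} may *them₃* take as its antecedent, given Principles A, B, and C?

*them* is a pronoun, so Principle B applies: it must be free in its binding domain.
Binding domain of *them₃*: the embedded TP, whose subject is the senators₂.
*the dancers₁* c-commands the pronoun but from outside its binding domain, and is not c-commanded by it → coindexation permitted.
*the senators₂* c-commands the pronoun within its binding domain → coindexation would violate Principle B.

{1}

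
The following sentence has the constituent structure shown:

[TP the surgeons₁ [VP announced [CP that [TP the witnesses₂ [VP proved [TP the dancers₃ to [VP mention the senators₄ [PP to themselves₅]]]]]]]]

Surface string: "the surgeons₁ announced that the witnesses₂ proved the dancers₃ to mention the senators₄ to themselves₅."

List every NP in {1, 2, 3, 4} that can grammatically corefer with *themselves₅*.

{3, 4}

*themselves* is an anaphor, so Principle A applies: it must be bound in its binding domain.
Binding domain of *themselves₅*: the embedded TP, whose subject is the dancers₃.
*the surgeons₁* c-commands the anaphor but is outside its binding domain → cannot satisfy Principle A.
*the witnesses₂* c-commands the anaphor but is outside its binding domain → cannot satisfy Principle A.
*the dancers₃* c-commands the anaphor within its binding domain → licit binder.
*the senators₄* c-commands the anaphor within its binding domain → licit binder.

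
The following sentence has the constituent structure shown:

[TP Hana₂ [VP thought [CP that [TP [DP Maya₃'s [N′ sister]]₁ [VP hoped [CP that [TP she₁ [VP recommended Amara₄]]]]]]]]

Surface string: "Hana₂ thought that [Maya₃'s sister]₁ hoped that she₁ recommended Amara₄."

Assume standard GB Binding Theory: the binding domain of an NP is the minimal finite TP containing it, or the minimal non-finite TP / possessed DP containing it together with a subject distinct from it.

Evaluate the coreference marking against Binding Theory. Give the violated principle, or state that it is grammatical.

grammatical

The two coindexed NPs are *[Maya₃'s sister]₁* and *she₁*.
*she₁* is a pronoun; nothing c-commands it within its binding domain (the embedded TP.), so Principle B holds trivially.
*[Maya₃'s sister]₁* is an R-expression; *she₁* does not c-command it, and no other NP shares its index, so Principle C is satisfied.
All principles are respected.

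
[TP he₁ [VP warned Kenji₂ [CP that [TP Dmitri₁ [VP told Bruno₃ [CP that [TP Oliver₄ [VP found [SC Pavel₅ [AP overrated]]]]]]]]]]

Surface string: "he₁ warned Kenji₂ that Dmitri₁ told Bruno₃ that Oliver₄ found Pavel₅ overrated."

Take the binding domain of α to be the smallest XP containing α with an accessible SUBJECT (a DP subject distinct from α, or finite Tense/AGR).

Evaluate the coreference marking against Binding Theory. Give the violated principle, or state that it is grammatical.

Principle C

The two coindexed NPs are *he₁* and *Dmitri₁*.
*Dmitri₁* is an R-expression. Principle C requires it to be free everywhere.
*he₁* c-commands it and carries the same index.
The R-expression is bound → Principle C violation.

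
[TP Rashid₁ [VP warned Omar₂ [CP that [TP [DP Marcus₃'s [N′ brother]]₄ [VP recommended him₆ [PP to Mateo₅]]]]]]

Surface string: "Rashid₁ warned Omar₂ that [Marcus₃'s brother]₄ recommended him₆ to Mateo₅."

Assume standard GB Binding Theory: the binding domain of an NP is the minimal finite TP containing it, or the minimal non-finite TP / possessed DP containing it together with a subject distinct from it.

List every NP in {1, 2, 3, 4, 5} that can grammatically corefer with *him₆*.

*him* is a pronoun, so Principle B applies: it must be free in its binding domain.
Binding domain of *him₆*: the embedded TP, whose subject is [Marcus₃'s brother]₄.
*Rashid₁* c-commands the pronoun but from outside its binding domain, and is not c-commanded by it → coindexation permitted.
*Omar₂* c-commands the pronoun but from outside its binding domain, and is not c-commanded by it → coindexation permitted.
*Marcus₃* and the pronoun do not c-command one another → neither Principle B nor Principle C is at stake; coindexation permitted.
*[Marcus₃'s brother]₄* c-commands the pronoun within its binding domain → coindexation would violate Principle B.
*Mateo₅*: the pronoun c-commands this R-expression → coindexation would violate Principle C on *Mateo₅*.

{1, 2, 3}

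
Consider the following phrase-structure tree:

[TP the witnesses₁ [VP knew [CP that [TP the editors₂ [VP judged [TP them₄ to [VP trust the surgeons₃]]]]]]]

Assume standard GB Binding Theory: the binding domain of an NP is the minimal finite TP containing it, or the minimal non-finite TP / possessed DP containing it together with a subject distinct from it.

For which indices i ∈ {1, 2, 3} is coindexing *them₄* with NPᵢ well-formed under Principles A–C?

{1}

*them* is a pronoun, so Principle B applies: it must be free in its binding domain.
Binding domain of *them₄*: the embedded TP, whose subject is the editors₂.
*the witnesses₁* c-commands the pronoun but from outside its binding domain, and is not c-commanded by it → coindexation permitted.
*the editors₂* c-commands the pronoun within its binding domain → coindexation would violate Principle B.
*the surgeons₃*: the pronoun c-commands this R-expression → coindexation would violate Principle C on *the surgeons₃*.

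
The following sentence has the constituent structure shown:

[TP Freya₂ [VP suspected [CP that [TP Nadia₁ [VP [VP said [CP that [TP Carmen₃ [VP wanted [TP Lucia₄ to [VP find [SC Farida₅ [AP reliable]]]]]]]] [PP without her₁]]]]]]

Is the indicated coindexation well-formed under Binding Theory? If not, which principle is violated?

Principle B

The two coindexed NPs are *Nadia₁* and *her₁*.
*her₁* is a pronoun. Its binding domain is the embedded TP, whose subject is Nadia₁.
*Nadia₁* c-commands it within that domain and carries the same index.
The pronoun is locally bound → Principle B violation.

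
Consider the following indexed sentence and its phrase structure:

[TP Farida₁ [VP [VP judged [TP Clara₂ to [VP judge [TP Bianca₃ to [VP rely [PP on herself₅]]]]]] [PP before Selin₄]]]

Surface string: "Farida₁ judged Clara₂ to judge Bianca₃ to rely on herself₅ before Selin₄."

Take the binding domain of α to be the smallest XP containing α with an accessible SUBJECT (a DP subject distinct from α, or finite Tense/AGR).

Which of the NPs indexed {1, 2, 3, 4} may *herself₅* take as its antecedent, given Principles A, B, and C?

{3}

*herself* is an anaphor, so Principle A applies: it must be bound in its binding domain.
Binding domain of *herself₅*: the embedded TP, whose subject is Bianca₃.
*Farida₁* c-commands the anaphor but is outside its binding domain → cannot satisfy Principle A.
*Clara₂* c-commands the anaphor but is outside its binding domain → cannot satisfy Principle A.
*Bianca₃* c-commands the anaphor within its binding domain → licit binder.
*Selin₄* does not c-command the anaphor → cannot bind it.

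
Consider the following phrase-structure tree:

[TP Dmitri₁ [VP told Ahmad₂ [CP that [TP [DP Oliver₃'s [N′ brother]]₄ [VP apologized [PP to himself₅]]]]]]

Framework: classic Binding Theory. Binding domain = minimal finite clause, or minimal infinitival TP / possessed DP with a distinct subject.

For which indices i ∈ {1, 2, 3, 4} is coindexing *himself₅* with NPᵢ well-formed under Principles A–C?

*himself* is an anaphor, so Principle A applies: it must be bound in its binding domain.
Binding domain of *himself₅*: the embedded TP, whose subject is [Oliver₃'s brother]₄.
*Dmitri₁* c-commands the anaphor but is outside its binding domain → cannot satisfy Principle A.
*Ahmad₂* c-commands the anaphor but is outside its binding domain → cannot satisfy Principle A.
*Oliver₃* does not c-command the anaphor → cannot bind it.
*[Oliver₃'s brother]₄* c-commands the anaphor within its binding domain → licit binder.

{4}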